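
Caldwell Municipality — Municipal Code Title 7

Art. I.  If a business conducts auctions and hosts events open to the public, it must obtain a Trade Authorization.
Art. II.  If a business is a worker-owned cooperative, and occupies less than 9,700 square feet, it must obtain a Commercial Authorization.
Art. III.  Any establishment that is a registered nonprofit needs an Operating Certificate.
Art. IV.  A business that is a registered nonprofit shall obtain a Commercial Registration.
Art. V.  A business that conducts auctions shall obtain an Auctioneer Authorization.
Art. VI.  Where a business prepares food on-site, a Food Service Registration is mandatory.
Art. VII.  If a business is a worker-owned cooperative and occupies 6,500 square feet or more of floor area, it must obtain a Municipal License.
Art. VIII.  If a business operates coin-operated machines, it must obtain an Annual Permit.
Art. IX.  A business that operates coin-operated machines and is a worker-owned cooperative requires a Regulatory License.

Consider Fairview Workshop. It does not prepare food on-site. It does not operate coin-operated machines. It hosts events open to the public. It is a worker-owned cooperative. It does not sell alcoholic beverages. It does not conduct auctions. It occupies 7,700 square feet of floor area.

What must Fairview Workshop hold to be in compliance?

Art. I. does not conduct auctions; hosts events open to the public → Trade Authorization not required.
Art. II. is a worker-owned cooperative; floor area 7,700 square feet < 9,700 square feet → Commercial Authorization required.
Art. III. is a worker-owned cooperative (not: is a registered nonprofit) → Operating Certificate not required.
Art. IV. is a worker-owned cooperative (not: is a registered nonprofit) → Commercial Registration not required.
Art. V. does not conduct auctions → Auctioneer Authorization not required.
Art. VI. does not prepare food on-site → Food Service Registration not required.
Art. VII. is a worker-owned cooperative; floor area 7,700 square feet ≥ 6,500 square feet → Municipal License required.
Art. VIII. does not operate coin-operated machines → Annual Permit not required.
Art. IX. does not operate coin-operated machines; is a worker-owned cooperative → Regulatory License not required.

Commercial Authorization, Municipal License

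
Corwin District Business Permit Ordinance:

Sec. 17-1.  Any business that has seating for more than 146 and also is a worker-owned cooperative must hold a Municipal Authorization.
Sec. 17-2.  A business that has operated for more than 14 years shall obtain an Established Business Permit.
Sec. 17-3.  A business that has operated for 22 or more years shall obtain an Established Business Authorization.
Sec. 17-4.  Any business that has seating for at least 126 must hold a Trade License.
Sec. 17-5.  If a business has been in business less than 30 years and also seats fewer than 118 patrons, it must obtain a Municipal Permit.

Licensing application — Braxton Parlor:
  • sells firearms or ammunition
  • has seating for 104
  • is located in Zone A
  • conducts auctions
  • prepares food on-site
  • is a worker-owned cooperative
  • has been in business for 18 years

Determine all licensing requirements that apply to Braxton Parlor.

Sec. 17-1. seating 104 ≤ 146; is a worker-owned cooperative → Municipal Authorization not required.
Sec. 17-2. years in business 18 > 14 → Established Business Permit required.
Sec. 17-3. years in business 18 < 22 → Established Business Authorization not required.
Sec. 17-4. seating 104 < 126 → Trade License not required.
Sec. 17-5. years in business 18 < 30; seating 104 < 118 → Municipal Permit required.

Established Business Permit, Municipal Permit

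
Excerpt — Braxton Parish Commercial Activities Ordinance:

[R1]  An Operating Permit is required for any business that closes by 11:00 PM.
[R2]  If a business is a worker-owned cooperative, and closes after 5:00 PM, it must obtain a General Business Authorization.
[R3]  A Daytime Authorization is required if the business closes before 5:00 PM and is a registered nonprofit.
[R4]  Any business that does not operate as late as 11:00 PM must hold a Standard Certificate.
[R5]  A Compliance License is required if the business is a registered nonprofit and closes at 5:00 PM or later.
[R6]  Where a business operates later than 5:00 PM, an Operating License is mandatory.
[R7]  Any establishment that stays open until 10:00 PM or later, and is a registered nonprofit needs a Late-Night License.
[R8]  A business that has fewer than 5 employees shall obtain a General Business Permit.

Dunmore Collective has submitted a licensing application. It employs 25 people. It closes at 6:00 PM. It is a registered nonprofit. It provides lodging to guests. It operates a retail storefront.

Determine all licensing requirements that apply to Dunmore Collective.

[R1] closes 6:00 PM, at/before 11:00 PM → Operating Permit required.
[R2] is a registered nonprofit (not: is a worker-owned cooperative); closes 6:00 PM, after 5:00 PM → General Business Authorization not required.
[R3] closes 6:00 PM, after 5:00 PM; is a registered nonprofit → Daytime Authorization not required.
[R4] closes 6:00 PM, at/before 11:00 PM → Standard Certificate required.
[R5] is a registered nonprofit; closes 6:00 PM, after 5:00 PM → Compliance License required.
[R6] closes 6:00 PM, after 5:00 PM → Operating License required.
[R7] closes 6:00 PM, at/before 10:00 PM; is a registered nonprofit → Late-Night License not required.
[R8] employees 25 ≥ 5 → General Business Permit not required.

Compliance License, Operating License, Operating Permit, Standard Certificate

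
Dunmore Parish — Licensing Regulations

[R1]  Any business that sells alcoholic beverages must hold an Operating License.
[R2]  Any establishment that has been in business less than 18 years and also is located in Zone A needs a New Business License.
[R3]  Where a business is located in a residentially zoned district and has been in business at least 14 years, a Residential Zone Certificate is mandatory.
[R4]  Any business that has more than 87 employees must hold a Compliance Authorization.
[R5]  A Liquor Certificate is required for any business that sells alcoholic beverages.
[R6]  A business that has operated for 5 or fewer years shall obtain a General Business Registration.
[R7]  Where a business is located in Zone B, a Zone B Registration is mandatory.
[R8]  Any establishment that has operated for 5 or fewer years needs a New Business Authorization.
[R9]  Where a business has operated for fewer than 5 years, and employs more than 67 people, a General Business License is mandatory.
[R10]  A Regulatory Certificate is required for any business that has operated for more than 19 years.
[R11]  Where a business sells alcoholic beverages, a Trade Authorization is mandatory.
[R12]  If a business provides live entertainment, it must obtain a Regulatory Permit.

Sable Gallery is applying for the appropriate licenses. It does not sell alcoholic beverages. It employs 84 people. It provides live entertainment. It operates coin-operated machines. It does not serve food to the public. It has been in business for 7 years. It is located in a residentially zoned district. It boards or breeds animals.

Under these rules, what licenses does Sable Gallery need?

Regulatory Permit

[R1] does not sell alcoholic beverages → Operating License not required.
[R2] years in business 7 < 18; is located in a residentially zoned district (not: is located in Zone A) → New Business License not required.
[R3] is located in a residentially zoned district; years in business 7 < 14 → Residential Zone Certificate not required.
[R4] employees 84 ≤ 87 → Compliance Authorization not required.
[R5] does not sell alcoholic beverages → Liquor Certificate not required.
[R6] years in business 7 > 5 → General Business Registration not required.
[R7] is located in a residentially zoned district (not: is located in Zone B) → Zone B Registration not required.
[R8] years in business 7 > 5 → New Business Authorization not required.
[R9] years in business 7 ≥ 5; employees 84 > 67 → General Business License not required.
[R10] years in business 7 ≤ 19 → Regulatory Certificate not required.
[R11] does not sell alcoholic beverages → Trade Authorization not required.
[R12] provides live entertainment → Regulatory Permit required.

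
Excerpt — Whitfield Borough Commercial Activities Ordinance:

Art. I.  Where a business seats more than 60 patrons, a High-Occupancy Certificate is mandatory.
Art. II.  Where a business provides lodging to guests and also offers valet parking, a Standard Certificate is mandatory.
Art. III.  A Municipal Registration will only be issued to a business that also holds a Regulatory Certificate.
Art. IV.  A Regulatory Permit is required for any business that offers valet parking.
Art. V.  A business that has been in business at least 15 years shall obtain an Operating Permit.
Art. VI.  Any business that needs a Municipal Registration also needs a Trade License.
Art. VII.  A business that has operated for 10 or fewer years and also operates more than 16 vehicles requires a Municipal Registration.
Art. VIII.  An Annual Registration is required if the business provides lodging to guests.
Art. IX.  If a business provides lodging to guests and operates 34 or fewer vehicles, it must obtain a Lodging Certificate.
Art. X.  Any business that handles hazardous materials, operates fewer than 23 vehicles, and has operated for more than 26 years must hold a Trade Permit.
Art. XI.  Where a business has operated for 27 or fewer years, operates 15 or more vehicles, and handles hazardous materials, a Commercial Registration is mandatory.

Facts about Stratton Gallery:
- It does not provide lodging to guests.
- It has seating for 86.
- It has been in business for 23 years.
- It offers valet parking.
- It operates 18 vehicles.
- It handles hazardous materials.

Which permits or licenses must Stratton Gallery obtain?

Commercial Registration, High-Occupancy Certificate, Operating Permit, Regulatory Permit

Art. I. seating 86 > 60 → High-Occupancy Certificate required.
Art. II. does not provide lodging to guests; offers valet parking → Standard Certificate not required.
Art. III. Municipal Registration is not required → no effect.
Art. IV. offers valet parking → Regulatory Permit required.
Art. V. years in business 23 ≥ 15 → Operating Permit required.
Art. VI. Municipal Registration is not required → no effect.
Art. VII. years in business 23 > 10; vehicles 18 > 16 → Municipal Registration not required.
Art. VIII. does not provide lodging to guests → Annual Registration not required.
Art. IX. does not provide lodging to guests; vehicles 18 ≤ 34 → Lodging Certificate not required.
Art. X. handles hazardous materials; vehicles 18 < 23; years in business 23 ≤ 26 → Trade Permit not required.
Art. XI. years in business 23 ≤ 27; vehicles 18 ≥ 15; handles hazardous materials → Commercial Registration required.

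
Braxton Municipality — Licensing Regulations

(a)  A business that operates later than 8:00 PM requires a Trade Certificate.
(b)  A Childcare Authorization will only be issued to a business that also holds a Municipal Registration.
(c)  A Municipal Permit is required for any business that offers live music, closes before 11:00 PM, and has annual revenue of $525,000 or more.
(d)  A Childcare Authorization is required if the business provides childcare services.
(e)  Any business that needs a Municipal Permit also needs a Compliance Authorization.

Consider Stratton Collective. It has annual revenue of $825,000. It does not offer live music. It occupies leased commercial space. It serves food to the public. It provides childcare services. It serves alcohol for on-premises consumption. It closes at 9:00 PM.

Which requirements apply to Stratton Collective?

(a) closes 9:00 PM, after 8:00 PM → Trade Certificate required.
(b) Childcare Authorization is required → Municipal Registration also required.
(c) does not offer live music; closes 9:00 PM, at/before 11:00 PM; revenue $825,000 ≥ $525,000 → Municipal Permit not required.
(d) provides childcare services → Childcare Authorization required.
(e) Municipal Permit is not required → no effect.

Childcare Authorization, Municipal Registration, Trade Certificate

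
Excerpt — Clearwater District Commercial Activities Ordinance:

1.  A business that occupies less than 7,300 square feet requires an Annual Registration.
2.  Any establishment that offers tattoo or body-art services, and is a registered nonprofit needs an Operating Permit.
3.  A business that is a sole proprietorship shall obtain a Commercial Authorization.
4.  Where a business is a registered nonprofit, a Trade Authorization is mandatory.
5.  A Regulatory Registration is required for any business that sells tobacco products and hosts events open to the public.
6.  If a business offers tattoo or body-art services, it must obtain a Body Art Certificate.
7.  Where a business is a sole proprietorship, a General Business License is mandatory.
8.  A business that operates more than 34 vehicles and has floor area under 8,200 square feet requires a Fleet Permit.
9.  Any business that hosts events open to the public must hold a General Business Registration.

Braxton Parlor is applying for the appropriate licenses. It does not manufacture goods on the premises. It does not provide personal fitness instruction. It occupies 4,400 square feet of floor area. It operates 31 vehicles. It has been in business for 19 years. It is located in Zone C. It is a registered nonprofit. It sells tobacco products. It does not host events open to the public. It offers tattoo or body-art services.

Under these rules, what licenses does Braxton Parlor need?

Annual Registration, Body Art Certificate, Operating Permit, Trade Authorization

1. floor area 4,400 square feet < 7,300 square feet → Annual Registration required.
2. offers tattoo or body-art services; is a registered nonprofit → Operating Permit required.
3. is a registered nonprofit (not: is a sole proprietorship) → Commercial Authorization not required.
4. is a registered nonprofit → Trade Authorization required.
5. sells tobacco products; does not host events open to the public → Regulatory Registration not required.
6. offers tattoo or body-art services → Body Art Certificate required.
7. is a registered nonprofit (not: is a sole proprietorship) → General Business License not required.
8. vehicles 31 ≤ 34; floor area 4,400 square feet < 8,200 square feet → Fleet Permit not required.
9. does not host events open to the public → General Business Registration not required.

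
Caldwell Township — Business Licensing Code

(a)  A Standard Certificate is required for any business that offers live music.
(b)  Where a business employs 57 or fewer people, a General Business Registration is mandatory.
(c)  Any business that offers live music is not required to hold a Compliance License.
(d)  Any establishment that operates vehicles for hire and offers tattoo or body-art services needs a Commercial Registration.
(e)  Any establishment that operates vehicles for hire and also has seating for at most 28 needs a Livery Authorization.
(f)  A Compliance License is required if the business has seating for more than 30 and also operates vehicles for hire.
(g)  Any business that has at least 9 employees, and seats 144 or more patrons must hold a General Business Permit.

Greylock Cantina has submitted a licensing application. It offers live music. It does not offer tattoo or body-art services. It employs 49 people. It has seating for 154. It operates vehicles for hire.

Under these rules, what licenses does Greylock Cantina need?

General Business Permit, General Business Registration, Standard Certificate

(a) offers live music → Standard Certificate required.
(b) employees 49 ≤ 57 → General Business Registration required.
(c) offers live music → exempt from Compliance License.
(d) operates vehicles for hire; does not offer tattoo or body-art services → Commercial Registration not required.
(e) operates vehicles for hire; seating 154 > 28 → Livery Authorization not required.
(f) seating 154 > 30; operates vehicles for hire → Compliance License required.
(g) employees 49 ≥ 9; seating 154 ≥ 144 → General Business Permit required.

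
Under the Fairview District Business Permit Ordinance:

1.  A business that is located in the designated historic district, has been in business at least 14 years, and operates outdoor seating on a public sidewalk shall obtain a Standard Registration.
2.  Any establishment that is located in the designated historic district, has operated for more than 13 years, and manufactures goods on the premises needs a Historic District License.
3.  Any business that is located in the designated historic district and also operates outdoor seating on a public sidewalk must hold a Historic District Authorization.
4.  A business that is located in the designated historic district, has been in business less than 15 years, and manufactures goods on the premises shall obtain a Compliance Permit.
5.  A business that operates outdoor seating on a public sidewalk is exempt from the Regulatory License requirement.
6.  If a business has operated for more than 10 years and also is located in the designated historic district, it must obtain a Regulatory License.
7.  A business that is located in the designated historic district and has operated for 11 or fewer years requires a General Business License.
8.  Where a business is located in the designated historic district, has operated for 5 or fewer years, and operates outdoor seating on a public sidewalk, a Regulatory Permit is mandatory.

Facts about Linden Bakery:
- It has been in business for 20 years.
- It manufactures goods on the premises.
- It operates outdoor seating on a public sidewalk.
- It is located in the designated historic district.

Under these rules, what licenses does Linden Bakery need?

1. is located in the designated historic district; years in business 20 ≥ 14; operates outdoor seating on a public sidewalk → Standard Registration required.
2. is located in the designated historic district; years in business 20 > 13; manufactures goods on the premises → Historic District License required.
3. is located in the designated historic district; operates outdoor seating on a public sidewalk → Historic District Authorization required.
4. is located in the designated historic district; years in business 20 ≥ 15; manufactures goods on the premises → Compliance Permit not required.
5. operates outdoor seating on a public sidewalk → exempt from Regulatory License.
6. years in business 20 > 10; is located in the designated historic district → Regulatory License required.
7. is located in the designated historic district; years in business 20 > 11 → General Business License not required.
8. is located in the designated historic district; years in business 20 > 5; operates outdoor seating on a public sidewalk → Regulatory Permit not required.

Historic District Authorization, Historic District License, Standard Registration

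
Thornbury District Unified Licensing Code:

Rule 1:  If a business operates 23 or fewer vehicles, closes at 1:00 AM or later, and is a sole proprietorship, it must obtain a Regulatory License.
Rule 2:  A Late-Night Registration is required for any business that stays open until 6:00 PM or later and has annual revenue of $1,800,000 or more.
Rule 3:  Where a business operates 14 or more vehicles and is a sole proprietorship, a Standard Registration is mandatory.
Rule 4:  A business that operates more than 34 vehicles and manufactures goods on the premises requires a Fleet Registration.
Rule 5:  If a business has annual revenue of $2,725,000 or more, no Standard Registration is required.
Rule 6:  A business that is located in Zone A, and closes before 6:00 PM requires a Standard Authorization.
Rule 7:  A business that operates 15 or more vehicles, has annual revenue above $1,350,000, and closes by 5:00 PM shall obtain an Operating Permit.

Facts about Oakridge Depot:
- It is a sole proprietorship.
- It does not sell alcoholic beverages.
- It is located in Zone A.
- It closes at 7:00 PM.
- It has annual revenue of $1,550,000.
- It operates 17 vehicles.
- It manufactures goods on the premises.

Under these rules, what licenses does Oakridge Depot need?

Standard Registration

Rule 1: vehicles 17 ≤ 23; closes 7:00 PM, at/before 1:00 AM; is a sole proprietorship → Regulatory License not required.
Rule 2: closes 7:00 PM, after 6:00 PM; revenue $1,550,000 < $1,800,000 → Late-Night Registration not required.
Rule 3: vehicles 17 ≥ 14; is a sole proprietorship → Standard Registration required.
Rule 4: vehicles 17 ≤ 34; manufactures goods on the premises → Fleet Registration not required.
Rule 5: revenue $1,550,000 < $2,725,000 → Standard Registration exemption does not apply.
Rule 6: is located in Zone A; closes 7:00 PM, after 6:00 PM → Standard Authorization not required.
Rule 7: vehicles 17 ≥ 15; revenue $1,550,000 > $1,350,000; closes 7:00 PM, after 5:00 PM → Operating Permit not required.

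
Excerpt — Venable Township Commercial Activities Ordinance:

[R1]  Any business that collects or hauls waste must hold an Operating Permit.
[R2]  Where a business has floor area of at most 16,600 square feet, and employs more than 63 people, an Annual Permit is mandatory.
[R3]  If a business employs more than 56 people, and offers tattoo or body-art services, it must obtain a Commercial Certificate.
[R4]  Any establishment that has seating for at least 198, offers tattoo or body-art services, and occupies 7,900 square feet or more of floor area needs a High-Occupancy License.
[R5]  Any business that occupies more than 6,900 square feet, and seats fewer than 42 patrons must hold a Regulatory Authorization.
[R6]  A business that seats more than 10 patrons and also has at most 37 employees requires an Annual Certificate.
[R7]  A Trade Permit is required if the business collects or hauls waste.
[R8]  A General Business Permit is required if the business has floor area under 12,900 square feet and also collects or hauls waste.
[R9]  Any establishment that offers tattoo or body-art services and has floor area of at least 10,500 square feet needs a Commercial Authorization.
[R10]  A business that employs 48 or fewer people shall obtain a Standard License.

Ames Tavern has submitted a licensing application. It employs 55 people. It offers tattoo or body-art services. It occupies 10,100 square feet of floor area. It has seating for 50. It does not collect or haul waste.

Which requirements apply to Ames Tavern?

[R1] does not collect or haul waste → Operating Permit not required.
[R2] floor area 10,100 square feet ≤ 16,600 square feet; employees 55 ≤ 63 → Annual Permit not required.
[R3] employees 55 ≤ 56; offers tattoo or body-art services → Commercial Certificate not required.
[R4] seating 50 < 198; offers tattoo or body-art services; floor area 10,100 square feet ≥ 7,900 square feet → High-Occupancy License not required.
[R5] floor area 10,100 square feet > 6,900 square feet; seating 50 ≥ 42 → Regulatory Authorization not required.
[R6] seating 50 > 10; employees 55 > 37 → Annual Certificate not required.
[R7] does not collect or haul waste → Trade Permit not required.
[R8] floor area 10,100 square feet < 12,900 square feet; does not collect or haul waste → General Business Permit not required.
[R9] offers tattoo or body-art services; floor area 10,100 square feet < 10,500 square feet → Commercial Authorization not required.
[R10] employees 55 > 48 → Standard License not required.

None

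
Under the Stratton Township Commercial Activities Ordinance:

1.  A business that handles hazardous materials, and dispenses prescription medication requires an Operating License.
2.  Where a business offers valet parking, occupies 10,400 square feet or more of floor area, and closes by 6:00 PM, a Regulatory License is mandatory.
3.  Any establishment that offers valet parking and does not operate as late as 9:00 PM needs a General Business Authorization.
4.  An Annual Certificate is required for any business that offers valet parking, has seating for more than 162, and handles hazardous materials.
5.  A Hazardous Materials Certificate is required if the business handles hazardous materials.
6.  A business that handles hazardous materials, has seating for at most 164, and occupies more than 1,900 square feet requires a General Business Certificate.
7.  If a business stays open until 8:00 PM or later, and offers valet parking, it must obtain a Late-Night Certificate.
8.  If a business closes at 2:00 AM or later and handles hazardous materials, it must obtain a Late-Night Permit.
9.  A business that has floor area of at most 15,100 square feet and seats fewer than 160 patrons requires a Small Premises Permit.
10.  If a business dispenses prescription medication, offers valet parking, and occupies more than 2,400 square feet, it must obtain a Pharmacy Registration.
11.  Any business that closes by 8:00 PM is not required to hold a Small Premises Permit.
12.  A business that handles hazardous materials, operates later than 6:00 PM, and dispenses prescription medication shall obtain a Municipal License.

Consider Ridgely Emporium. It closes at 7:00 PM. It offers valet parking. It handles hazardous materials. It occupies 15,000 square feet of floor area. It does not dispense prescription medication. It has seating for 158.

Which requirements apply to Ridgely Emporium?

1. handles hazardous materials; does not dispense prescription medication → Operating License not required.
2. offers valet parking; floor area 15,000 square feet ≥ 10,400 square feet; closes 7:00 PM, after 6:00 PM → Regulatory License not required.
3. offers valet parking; closes 7:00 PM, at/before 9:00 PM → General Business Authorization required.
4. offers valet parking; seating 158 ≤ 162; handles hazardous materials → Annual Certificate not required.
5. handles hazardous materials → Hazardous Materials Certificate required.
6. handles hazardous materials; seating 158 ≤ 164; floor area 15,000 square feet > 1,900 square feet → General Business Certificate required.
7. closes 7:00 PM, at/before 8:00 PM; offers valet parking → Late-Night Certificate not required.
8. closes 7:00 PM, at/before 2:00 AM; handles hazardous materials → Late-Night Permit not required.
9. floor area 15,000 square feet ≤ 15,100 square feet; seating 158 < 160 → Small Premises Permit required.
10. does not dispense prescription medication; offers valet parking; floor area 15,000 square feet > 2,400 square feet → Pharmacy Registration not required.
11. closes 7:00 PM, at/before 8:00 PM → exempt from Small Premises Permit.
12. handles hazardous materials; closes 7:00 PM, after 6:00 PM; does not dispense prescription medication → Municipal License not required.

General Business Authorization, General Business Certificate, Hazardous Materials Certificate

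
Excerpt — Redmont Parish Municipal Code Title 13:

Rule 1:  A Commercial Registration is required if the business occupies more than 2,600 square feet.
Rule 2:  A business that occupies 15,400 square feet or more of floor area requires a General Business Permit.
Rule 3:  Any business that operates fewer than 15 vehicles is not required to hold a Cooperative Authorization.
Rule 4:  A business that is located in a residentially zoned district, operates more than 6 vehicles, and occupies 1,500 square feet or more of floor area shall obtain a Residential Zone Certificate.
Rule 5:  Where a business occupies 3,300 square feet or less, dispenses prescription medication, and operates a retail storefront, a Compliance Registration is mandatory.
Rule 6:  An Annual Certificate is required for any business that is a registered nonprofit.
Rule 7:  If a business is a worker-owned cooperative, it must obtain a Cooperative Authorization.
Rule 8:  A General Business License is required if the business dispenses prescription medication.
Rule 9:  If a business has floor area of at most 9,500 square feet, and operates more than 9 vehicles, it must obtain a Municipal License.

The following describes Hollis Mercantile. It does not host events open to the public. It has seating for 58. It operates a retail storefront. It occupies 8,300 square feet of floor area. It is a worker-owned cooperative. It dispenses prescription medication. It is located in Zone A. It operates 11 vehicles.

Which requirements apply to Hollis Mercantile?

Rule 1: floor area 8,300 square feet > 2,600 square feet → Commercial Registration required.
Rule 2: floor area 8,300 square feet < 15,400 square feet → General Business Permit not required.
Rule 3: vehicles 11 < 15 → exempt from Cooperative Authorization.
Rule 4: is located in Zone A (not: is located in a residentially zoned district); vehicles 11 > 6; floor area 8,300 square feet ≥ 1,500 square feet → Residential Zone Certificate not required.
Rule 5: floor area 8,300 square feet > 3,300 square feet; dispenses prescription medication; operates a retail storefront → Compliance Registration not required.
Rule 6: is a worker-owned cooperative (not: is a registered nonprofit) → Annual Certificate not required.
Rule 7: is a worker-owned cooperative → Cooperative Authorization required.
Rule 8: dispenses prescription medication → General Business License required.
Rule 9: floor area 8,300 square feet ≤ 9,500 square feet; vehicles 11 > 9 → Municipal License required.

Commercial Registration, General Business License, Municipal License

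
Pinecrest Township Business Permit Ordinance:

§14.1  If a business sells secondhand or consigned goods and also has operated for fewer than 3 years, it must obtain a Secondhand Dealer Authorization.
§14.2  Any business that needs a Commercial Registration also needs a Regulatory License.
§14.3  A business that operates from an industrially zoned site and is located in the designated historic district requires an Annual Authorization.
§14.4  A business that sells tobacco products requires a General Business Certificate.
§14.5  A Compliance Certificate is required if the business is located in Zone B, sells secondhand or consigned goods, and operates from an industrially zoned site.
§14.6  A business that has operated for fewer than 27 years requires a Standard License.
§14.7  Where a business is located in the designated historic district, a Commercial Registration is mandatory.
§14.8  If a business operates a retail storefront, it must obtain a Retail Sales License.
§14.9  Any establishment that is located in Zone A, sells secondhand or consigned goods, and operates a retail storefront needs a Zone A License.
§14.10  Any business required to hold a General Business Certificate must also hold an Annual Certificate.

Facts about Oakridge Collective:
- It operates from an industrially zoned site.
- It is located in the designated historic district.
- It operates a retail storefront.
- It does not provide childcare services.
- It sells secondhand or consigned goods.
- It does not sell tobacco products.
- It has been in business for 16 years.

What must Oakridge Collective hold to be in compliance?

Annual Authorization, Commercial Registration, Regulatory License, Retail Sales License, Standard License

§14.1 sells secondhand or consigned goods; years in business 16 ≥ 3 → Secondhand Dealer Authorization not required.
§14.2 Commercial Registration is required → Regulatory License also required.
§14.3 operates from an industrially zoned site; is located in the designated historic district → Annual Authorization required.
§14.4 does not sell tobacco products → General Business Certificate not required.
§14.5 is located in the designated historic district (not: is located in Zone B); sells secondhand or consigned goods; operates from an industrially zoned site → Compliance Certificate not required.
§14.6 years in business 16 < 27 → Standard License required.
§14.7 is located in the designated historic district → Commercial Registration required.
§14.8 operates a retail storefront → Retail Sales License required.
§14.9 is located in the designated historic district (not: is located in Zone A); sells secondhand or consigned goods; operates a retail storefront → Zone A License not required.
§14.10 General Business Certificate is not required → no effect.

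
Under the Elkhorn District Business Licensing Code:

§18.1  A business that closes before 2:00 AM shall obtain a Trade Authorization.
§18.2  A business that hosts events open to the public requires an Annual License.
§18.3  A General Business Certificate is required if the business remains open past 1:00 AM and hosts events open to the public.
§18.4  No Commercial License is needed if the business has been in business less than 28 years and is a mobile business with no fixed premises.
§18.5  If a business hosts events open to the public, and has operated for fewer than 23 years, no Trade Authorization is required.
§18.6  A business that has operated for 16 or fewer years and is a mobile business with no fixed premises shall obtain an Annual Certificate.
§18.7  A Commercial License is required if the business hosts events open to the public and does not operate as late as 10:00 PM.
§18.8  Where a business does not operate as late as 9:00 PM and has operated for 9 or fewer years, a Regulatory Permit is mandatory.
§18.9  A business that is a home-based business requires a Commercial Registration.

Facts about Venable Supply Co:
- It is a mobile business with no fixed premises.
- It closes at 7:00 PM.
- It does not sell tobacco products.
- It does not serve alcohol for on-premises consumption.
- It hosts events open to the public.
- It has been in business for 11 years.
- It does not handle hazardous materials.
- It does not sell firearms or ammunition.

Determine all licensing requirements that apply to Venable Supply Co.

Annual Certificate, Annual License

§18.1 closes 7:00 PM, at/before 2:00 AM → Trade Authorization required.
§18.2 hosts events open to the public → Annual License required.
§18.3 closes 7:00 PM, at/before 1:00 AM; hosts events open to the public → General Business Certificate not required.
§18.4 years in business 11 < 28; is a mobile business with no fixed premises → exempt from Commercial License.
§18.5 hosts events open to the public; years in business 11 < 23 → exempt from Trade Authorization.
§18.6 years in business 11 ≤ 16; is a mobile business with no fixed premises → Annual Certificate required.
§18.7 hosts events open to the public; closes 7:00 PM, at/before 10:00 PM → Commercial License required.
§18.8 closes 7:00 PM, at/before 9:00 PM; years in business 11 > 9 → Regulatory Permit not required.
§18.9 is a mobile business with no fixed premises (not: is a home-based business) → Commercial Registration not required.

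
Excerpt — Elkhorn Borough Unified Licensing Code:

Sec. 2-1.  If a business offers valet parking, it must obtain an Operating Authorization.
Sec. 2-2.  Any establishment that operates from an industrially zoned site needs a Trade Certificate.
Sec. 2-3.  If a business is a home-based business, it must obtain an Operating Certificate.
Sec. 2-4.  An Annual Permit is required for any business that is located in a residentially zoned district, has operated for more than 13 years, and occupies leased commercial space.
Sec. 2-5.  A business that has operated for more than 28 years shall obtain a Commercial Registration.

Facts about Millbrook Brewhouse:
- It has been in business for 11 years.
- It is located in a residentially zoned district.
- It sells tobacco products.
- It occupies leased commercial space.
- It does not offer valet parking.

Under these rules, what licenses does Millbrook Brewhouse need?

None

Sec. 2-1. does not offer valet parking → Operating Authorization not required.
Sec. 2-2. occupies leased commercial space (not: operates from an industrially zoned site) → Trade Certificate not required.
Sec. 2-3. occupies leased commercial space (not: is a home-based business) → Operating Certificate not required.
Sec. 2-4. is located in a residentially zoned district; years in business 11 ≤ 13; occupies leased commercial space → Annual Permit not required.
Sec. 2-5. years in business 11 ≤ 28 → Commercial Registration not required.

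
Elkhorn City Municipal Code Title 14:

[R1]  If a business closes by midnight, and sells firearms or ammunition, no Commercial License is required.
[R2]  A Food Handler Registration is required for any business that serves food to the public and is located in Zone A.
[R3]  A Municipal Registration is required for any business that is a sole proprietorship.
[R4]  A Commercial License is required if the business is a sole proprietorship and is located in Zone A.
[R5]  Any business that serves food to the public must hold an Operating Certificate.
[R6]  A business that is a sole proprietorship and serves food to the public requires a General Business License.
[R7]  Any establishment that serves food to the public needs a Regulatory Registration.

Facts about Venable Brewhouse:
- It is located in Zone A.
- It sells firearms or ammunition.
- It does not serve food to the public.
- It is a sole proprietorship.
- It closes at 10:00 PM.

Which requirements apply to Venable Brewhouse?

[R1] closes 10:00 PM, at/before midnight; sells firearms or ammunition → exempt from Commercial License.
[R2] does not serve food to the public; is located in Zone A → Food Handler Registration not required.
[R3] is a sole proprietorship → Municipal Registration required.
[R4] is a sole proprietorship; is located in Zone A → Commercial License required.
[R5] does not serve food to the public → Operating Certificate not required.
[R6] is a sole proprietorship; does not serve food to the public → General Business License not required.
[R7] does not serve food to the public → Regulatory Registration not required.

Municipal Registration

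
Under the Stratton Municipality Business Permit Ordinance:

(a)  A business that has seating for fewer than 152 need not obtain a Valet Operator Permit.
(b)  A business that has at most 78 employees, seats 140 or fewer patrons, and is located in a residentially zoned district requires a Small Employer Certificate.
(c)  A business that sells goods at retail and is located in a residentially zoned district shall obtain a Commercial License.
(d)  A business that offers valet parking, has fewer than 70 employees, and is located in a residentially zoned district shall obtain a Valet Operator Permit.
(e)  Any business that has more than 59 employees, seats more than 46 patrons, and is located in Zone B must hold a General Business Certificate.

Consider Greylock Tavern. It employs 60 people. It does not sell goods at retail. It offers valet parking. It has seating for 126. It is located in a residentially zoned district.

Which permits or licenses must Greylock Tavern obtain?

Small Employer Certificate

(a) seating 126 < 152 → exempt from Valet Operator Permit.
(b) employees 60 ≤ 78; seating 126 ≤ 140; is located in a residentially zoned district → Small Employer Certificate required.
(c) does not sell goods at retail; is located in a residentially zoned district → Commercial License not required.
(d) offers valet parking; employees 60 < 70; is located in a residentially zoned district → Valet Operator Permit required.
(e) employees 60 > 59; seating 126 > 46; is located in a residentially zoned district (not: is located in Zone B) → General Business Certificate not required.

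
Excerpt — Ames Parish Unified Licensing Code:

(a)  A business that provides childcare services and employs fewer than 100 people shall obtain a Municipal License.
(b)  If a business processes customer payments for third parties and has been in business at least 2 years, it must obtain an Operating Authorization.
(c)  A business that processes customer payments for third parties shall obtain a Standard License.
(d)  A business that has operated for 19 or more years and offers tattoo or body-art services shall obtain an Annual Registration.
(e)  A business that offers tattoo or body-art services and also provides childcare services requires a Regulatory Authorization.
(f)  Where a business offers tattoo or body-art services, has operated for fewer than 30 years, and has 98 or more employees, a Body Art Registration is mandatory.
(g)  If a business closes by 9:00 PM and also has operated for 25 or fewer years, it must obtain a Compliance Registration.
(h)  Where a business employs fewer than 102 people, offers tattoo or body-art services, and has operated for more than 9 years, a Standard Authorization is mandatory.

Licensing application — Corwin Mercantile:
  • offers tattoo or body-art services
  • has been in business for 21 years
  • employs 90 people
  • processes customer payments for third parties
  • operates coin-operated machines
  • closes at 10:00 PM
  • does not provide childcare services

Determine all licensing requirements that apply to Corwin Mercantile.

Annual Registration, Operating Authorization, Standard Authorization, Standard License

(a) does not provide childcare services; employees 90 < 100 → Municipal License not required.
(b) processes customer payments for third parties; years in business 21 ≥ 2 → Operating Authorization required.
(c) processes customer payments for third parties → Standard License required.
(d) years in business 21 ≥ 19; offers tattoo or body-art services → Annual Registration required.
(e) offers tattoo or body-art services; does not provide childcare services → Regulatory Authorization not required.
(f) offers tattoo or body-art services; years in business 21 < 30; employees 90 < 98 → Body Art Registration not required.
(g) closes 10:00 PM, after 9:00 PM; years in business 21 ≤ 25 → Compliance Registration not required.
(h) employees 90 < 102; offers tattoo or body-art services; years in business 21 > 9 → Standard Authorization required.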